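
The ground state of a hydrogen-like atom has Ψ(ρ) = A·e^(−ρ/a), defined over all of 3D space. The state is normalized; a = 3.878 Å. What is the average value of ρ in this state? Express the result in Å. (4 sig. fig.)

By definition ⟨ρ⟩ = ∫ ρ |Ψ(ρ)|² 4πρ² dρ.
Evaluating both integrals, ⟨ρ⟩ = 3·a/2.
Putting a = 3.878 gives 5.8170.

⟨ρ⟩ ≈ 5.817 Å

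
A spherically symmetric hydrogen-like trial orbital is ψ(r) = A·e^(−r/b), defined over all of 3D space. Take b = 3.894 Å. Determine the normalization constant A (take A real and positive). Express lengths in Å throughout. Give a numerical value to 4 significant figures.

Normalization requires ∫|ψ|² 4πr² dr = 1, integrated from 0 to ∞.
The integral (without the A² prefactor) comes out to π·b^3.
Hence A² = 1/[π·b^3].
Substituting b = 3.894 gives A² = 0.0053909, so A = 0.073423.

A ≈ 0.07342 Å^(-3/2)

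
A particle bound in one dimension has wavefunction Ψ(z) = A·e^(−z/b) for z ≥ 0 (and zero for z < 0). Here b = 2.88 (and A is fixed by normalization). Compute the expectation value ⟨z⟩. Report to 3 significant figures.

⟨z⟩ = ∫ z |Ψ|² dz over the full domain.
Evaluating both integrals, ⟨z⟩ = b/2.
Putting b = 2.88 gives 1.440.

⟨z⟩ ≈ 1.44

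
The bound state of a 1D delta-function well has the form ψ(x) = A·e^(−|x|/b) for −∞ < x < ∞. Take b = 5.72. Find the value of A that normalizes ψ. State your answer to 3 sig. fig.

We need A² ∫|f|² dx = 1, taking the integral from −∞ to ∞.
With ∫₀^∞ x^0 e^(−αx) dx = 0!/α^1, carrying out the integral gives A² · b.
So A² = (b)^(−1).
With b = 5.72: A² = 0.1748 and A = 0.4181.

A ≈ 0.418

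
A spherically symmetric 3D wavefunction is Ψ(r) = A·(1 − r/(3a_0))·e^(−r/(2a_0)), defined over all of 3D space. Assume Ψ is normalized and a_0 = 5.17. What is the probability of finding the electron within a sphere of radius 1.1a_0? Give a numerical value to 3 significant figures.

With dV = 4πr²dr, the probability is ∫|Ψ|² dV over r ≤ 1.1a_0.
The full normalization integral is A²·[8·π·a_0^3/3] = 1, fixing A².
In terms of u = r/a_0 (A², 4π and the length scale all cancel between numerator and denominator), P = [∫_{0}^{1.1} u^2·(1 - u/3)^2·e^(-u) du] / [∫_{0}^{∞} u^2·(1 - u/3)^2·e^(-u) du].
Using ∫ u^2·(1 - u/3)^2·e^(-u) du = (-u^4 + 2·u^3 - 3·u^2 - 6·u - 6)·e^(-u)/9, the numerator is ≈ 0.11069 and the denominator is 2/3.
This evaluates to P = 0.1660.

P ≈ 0.166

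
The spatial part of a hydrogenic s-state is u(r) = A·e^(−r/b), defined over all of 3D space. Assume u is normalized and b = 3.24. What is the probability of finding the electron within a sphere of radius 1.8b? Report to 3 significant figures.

P ≈ 0.697

With dV = 4πr²dr, the probability is ∫|u|² dV over r ≤ 1.8b.
The full normalization integral is A²·[π·b^3] = 1, fixing A².
Let t = r/b; then A², 4π and the length scale all cancel, so P = ∫_{0}^{1.8} t^2·e^(-2·t) dt ÷ ∫_{0}^{∞} t^2·e^(-2·t) dt.
An antiderivative of t^2·e^(-2·t) is -(2·t^2 + 2·t + 1)·e^(-2·t)/4; evaluating from 0 to 1.8 gives 1/4 - 277·e^(-18/5)/100, while the full integral is 1/4.
Taking the ratio yields P = 0.6973.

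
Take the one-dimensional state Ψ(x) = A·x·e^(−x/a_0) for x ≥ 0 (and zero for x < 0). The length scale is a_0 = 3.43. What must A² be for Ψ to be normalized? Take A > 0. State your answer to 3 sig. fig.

A^2 ≈ 0.0991

Normalization requires ∫|Ψ|² dx = 1, integrated from 0 to ∞.
Recall ∫₀^∞ x^m e^(−x/β) dx = m!·β^(m+1), carrying out the integral gives A² · a_0^3/4.
Substituting a_0 = 3.43 gives A² = 0.09912, so A = 0.3148.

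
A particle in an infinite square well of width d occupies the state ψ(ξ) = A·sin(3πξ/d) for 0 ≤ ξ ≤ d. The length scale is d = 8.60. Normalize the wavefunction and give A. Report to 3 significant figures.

A ≈ 0.482

We need A² ∫|f|² dξ = 1, taking the integral from 0 to d.
∫|ψ|² dξ = A²·(d/2).
Hence A² = 1/[d/2].
With d = 8.60: A² = 0.2326 and A = 0.4822.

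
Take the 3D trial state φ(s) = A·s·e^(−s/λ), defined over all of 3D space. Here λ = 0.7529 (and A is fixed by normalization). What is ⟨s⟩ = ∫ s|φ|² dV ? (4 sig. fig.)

⟨s⟩ ≈ 1.882

⟨s⟩ = ∫ s |φ|² 4πs² ds over the full domain.
Using ∫₀^∞ sⁿ e^(−αs) ds = n!/αⁿ⁺¹, since the A² factors cancel between numerator and denominator, ⟨s⟩ = 5·λ/2.
Putting λ = 0.7529 gives 1.8823.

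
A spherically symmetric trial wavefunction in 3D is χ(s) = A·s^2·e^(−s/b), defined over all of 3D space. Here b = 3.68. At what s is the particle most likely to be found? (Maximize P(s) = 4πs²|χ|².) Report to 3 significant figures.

Set d/ds [P(s) = 4πs²|χ|²] = 0 and solve for s > 0.
This gives s = 3·b.
With b = 3.68, the most probable radial distance is 11.04.

s ≈ 11.0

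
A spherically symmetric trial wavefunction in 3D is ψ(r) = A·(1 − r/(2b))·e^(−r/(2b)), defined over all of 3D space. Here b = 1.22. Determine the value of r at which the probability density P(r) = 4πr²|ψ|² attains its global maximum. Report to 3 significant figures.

r ≈ 6.39

The maximum of P(r) = 4πr²|ψ|² occurs where its derivative vanishes.
Solving yields r = b·(√(5) + 3).
With b = 1.22, the most probable radial distance is 6.388.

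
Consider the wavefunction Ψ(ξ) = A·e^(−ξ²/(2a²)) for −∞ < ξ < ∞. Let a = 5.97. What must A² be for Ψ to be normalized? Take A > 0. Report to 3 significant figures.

A^2 ≈ 0.0945

The normalization condition is ∫|Ψ|² dξ = 1 from −∞ to ∞.
With Ψ = A·e^(−ξ²/(2a²)), the integral evaluates to A²·[√(π)·a].
Plugging in a = 5.97 yields A = 0.3074.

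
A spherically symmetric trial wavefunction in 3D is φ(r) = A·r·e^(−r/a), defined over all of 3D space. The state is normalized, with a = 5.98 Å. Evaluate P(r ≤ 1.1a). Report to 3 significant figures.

With dV = 4πr²dr, the probability is ∫|φ|² dV over r ≤ 1.1a.
The full normalization integral is A²·[3·π·a^5] = 1, fixing A².
Substituting u = r/a, A², 4π and the length scale all cancel in the ratio: P = ∫_{0}^{1.1} u^4·e^(-2·u) du / ∫_{0}^{∞} u^4·e^(-2·u) du.
With ∫ u^4·e^(-2·u) du = -(u^4/2 + u^3 + 3·u^2/2 + 3·u/2 + 3/4)·e^(-2·u) + C, the region integral is ≈ 0.054372 and the full one is 3/4.
Taking the ratio yields P = 0.07250.

P ≈ 0.0725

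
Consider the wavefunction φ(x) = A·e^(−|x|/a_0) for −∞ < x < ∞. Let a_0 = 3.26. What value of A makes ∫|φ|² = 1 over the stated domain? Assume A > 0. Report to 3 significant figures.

A ≈ 0.554

We need A² ∫|f|² dx = 1, taking the integral from −∞ to ∞.
Using ∫₀^∞ xⁿ e^(−αx) dx = n!/αⁿ⁺¹, ∫|φ|² dx = A²·(a_0).
Plugging in a_0 = 3.26 yields A = 0.5538.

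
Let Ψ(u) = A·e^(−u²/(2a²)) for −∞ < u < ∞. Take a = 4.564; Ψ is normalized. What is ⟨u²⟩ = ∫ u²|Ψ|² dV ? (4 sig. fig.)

⟨u^2⟩ ≈ 10.42

The expectation value is the |Ψ|²-weighted average of u^2: ∫ u^2|Ψ|² du.
Differentiating ∫e^(−αu²) du = √(π/α) under α to get the higher moments, evaluating both integrals, ⟨u²⟩ = a^2/2.
With a = 4.564, ⟨u^2⟩ = 10.415.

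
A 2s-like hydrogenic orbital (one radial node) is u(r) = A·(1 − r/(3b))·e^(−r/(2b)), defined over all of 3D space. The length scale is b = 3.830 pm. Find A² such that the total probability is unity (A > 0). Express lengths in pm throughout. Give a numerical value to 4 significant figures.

A^2 ≈ 0.002125 pm^(-3)

Require ∫ |u|² 4πr² dr = 1 over the whole domain.
In 3D with spherical symmetry the volume element is 4πr² dr.
With ∫₀^∞ r^4 e^(−αr) dr = 4!/α^5, the integral (without the A² prefactor) comes out to 8·π·b^3/3.
Hence A² = 1/[8·π·b^3/3].
With b = 3.830: A² = 0.0021246 and A = 0.046094.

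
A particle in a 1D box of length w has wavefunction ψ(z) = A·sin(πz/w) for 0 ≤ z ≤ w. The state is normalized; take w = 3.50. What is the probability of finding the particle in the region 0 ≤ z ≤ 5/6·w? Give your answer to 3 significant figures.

P ≈ 0.971

|ψ|² is the probability density, so P = ∫_{0}^{5/6·w} |ψ|² dz.
With A² fixed by ∫|ψ|² = 1, i.e. A² = (w/2)^(−1), substitute and integrate.
Substituting u = z/w, A² and the length scale cancel in the ratio: P = ∫_{0}^{5/6} sin(π·u)^2 du / ∫_{0}^{1} sin(π·u)^2 du.
With ∫ sin(π·u)^2 du = u/2 - sin(2·π·u)/(4·π) + C, the region integral is √(3)/(8·π) + 5/12 and the full one is 1/2.
The result is P = √(3)/(4·π) + 5/6.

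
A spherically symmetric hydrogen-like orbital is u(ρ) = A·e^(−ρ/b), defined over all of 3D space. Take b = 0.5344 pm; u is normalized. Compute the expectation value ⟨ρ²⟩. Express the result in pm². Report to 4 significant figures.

The expectation value is the |u|²-weighted average of ρ^2: ∫ ρ^2|u|² 4πρ² dρ.
Using ∫₀^∞ ρⁿ e^(−αρ) dρ = n!/αⁿ⁺¹, evaluating both integrals, ⟨ρ²⟩ = 3·b^2.
With b = 0.5344, ⟨ρ^2⟩ = 0.85675.

⟨ρ^2⟩ ≈ 0.8568 pm^2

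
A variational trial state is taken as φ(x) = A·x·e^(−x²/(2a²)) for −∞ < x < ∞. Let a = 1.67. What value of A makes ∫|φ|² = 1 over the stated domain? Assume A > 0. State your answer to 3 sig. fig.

A ≈ 0.492

We need A² ∫|f|² dx = 1, taking the integral from −∞ to ∞.
Differentiating ∫e^(−αx²) dx = √(π/α) under α to get the higher moments, carrying out the integral gives A² · √(π)·a^3/2.
So A² = (√(π)·a^3/2)^(−1).
Plugging in a = 1.67 yields A = 0.4922.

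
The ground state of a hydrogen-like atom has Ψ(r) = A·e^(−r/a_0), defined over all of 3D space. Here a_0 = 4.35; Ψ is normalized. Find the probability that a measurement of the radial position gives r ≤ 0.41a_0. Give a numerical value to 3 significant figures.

With dV = 4πr²dr, the probability is ∫|Ψ|² dV over r ≤ 0.41a_0.
Normalization gives A² = 1/(π·a_0^3).
Let u = r/a_0; then A², 4π and the length scale all cancel, so P = ∫_{0}^{0.41} u^2·e^(-2·u) du ÷ ∫_{0}^{∞} u^2·e^(-2·u) du.
With ∫ u^2·e^(-2·u) du = -(2·u^2 + 2·u + 1)·e^(-2·u)/4 + C, the region integral is ≈ 0.012585 and the full one is 1/4.
Taking the ratio yields P = 0.05034.

P ≈ 0.0503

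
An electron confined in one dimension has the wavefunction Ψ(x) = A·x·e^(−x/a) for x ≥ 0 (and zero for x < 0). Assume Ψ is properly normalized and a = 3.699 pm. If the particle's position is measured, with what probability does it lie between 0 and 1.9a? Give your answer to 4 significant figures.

|Ψ|² is the probability density, so P = ∫_{0}^{1.9a} |Ψ|² dx.
Since A² = 1/(a^3/4), this is the region integral divided by the full normalization integral.
Substituting u = x/a, A² and the length scale cancel in the ratio: P = ∫_{0}^{1.9} u^2·e^(-2·u) du / ∫_{0}^{∞} u^2·e^(-2·u) du.
Using ∫ u^2·e^(-2·u) du = -(2·u^2 + 2·u + 1)·e^(-2·u)/4, the numerator is 1/4 - 601·e^(-19/5)/200 and the denominator is 1/4.
Taking the ratio, P = 0.73110.

P ≈ 0.7311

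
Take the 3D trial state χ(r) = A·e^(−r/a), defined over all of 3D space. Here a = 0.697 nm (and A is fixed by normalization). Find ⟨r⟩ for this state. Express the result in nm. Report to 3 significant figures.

⟨r⟩ ≈ 1.05 nm

⟨r⟩ = ∫ r |χ|² 4πr² dr over the full domain.
With ∫₀^∞ r^3 e^(−αr) dr = 3!/α^4, evaluating both integrals, ⟨r⟩ = 3·a/2.
With a = 0.697, ⟨r⟩ = 1.046.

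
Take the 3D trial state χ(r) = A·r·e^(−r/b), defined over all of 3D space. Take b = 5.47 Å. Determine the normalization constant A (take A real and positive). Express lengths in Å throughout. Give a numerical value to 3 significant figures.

The normalization condition is ∫|χ|² 4πr² dr = 1 from 0 to ∞.
Using ∫₀^∞ rⁿ e^(−αr) dr = n!/αⁿ⁺¹, ∫|χ|² 4πr² dr = A²·(3·π·b^5).
Setting this equal to 1 gives A² = 1/(3·π·b^5).
Plugging in b = 5.47 yields A = 0.004655.

A ≈ 0.00465 Å^(-5/2)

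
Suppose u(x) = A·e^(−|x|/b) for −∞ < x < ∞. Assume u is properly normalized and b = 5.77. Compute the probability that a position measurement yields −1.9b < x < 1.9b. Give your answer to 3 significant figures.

P = ∫_{−1.9b}^{1.9b} |u(x)|² dx.
With A² fixed by ∫|u|² = 1, i.e. A² = (b)^(−1), substitute and integrate.
Both integrals are even about x = 0, so only the x ≥ 0 halves are needed (the factors of 2 cancel). Let t = x/b; then A² and the length scale cancel, so P = ∫_{0}^{1.9} e^(-2·t) dt ÷ ∫_{0}^{∞} e^(-2·t) dt.
Using ∫ e^(-2·t) dt = -e^(-2·t)/2, the numerator is 1/2 - e^(-19/5)/2 and the denominator is 1/2.
This works out to P = 0.9776.

P ≈ 0.978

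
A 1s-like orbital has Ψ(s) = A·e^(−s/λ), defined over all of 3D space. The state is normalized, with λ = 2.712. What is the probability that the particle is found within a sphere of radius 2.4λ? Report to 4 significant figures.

Integrate the radial probability density 4πs²|Ψ|² over s ≤ 2.4λ.
Normalization gives A² = 1/(π·λ^3).
In terms of u = s/λ (A², 4π and the length scale all cancel between numerator and denominator), P = [∫_{0}^{2.4} u^2·e^(-2·u) du] / [∫_{0}^{∞} u^2·e^(-2·u) du].
Using ∫ u^2·e^(-2·u) du = -(2·u^2 + 2·u + 1)·e^(-2·u)/4, the numerator is 1/4 - 433·e^(-24/5)/100 and the denominator is 1/4.
Taking the ratio yields P = 0.85746.

P ≈ 0.8575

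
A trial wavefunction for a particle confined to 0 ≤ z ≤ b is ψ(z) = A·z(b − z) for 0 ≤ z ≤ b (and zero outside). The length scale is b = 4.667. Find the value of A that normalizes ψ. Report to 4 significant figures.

We need A² ∫|f|² dz = 1, taking the integral from 0 to b.
The integral (without the A² prefactor) comes out to b^5/30.
Hence A² = 1/[b^5/30].
Substituting b = 4.667 gives A² = 0.013550, so A = 0.11640.

A ≈ 0.1164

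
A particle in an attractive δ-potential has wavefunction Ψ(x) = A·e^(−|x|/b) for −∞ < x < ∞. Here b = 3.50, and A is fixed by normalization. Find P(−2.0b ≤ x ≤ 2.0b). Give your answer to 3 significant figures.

P ≈ 0.982

P = ∫_{−2.0b}^{2.0b} |Ψ(x)|² dx.
With A² fixed by ∫|Ψ|² = 1, i.e. A² = (b)^(−1), substitute and integrate.
By symmetry take twice the x ≥ 0 contribution in numerator and denominator; the 2's cancel. In terms of u = x/b (A² and the length scale cancel between numerator and denominator), P = [∫_{0}^{2.0} e^(-2·u) du] / [∫_{0}^{∞} e^(-2·u) du].
An antiderivative of e^(-2·u) is -e^(-2·u)/2; evaluating from 0 to 2.0 gives 1/2 - e^(-4)/2, while the full integral is 1/2.
Evaluating gives P = 0.9817.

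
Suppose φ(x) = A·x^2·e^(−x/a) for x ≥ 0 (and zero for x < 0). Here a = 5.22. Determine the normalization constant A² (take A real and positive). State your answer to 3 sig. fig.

The normalization condition is ∫|φ|² dx = 1 from 0 to ∞.
Using ∫₀^∞ xⁿ e^(−αx) dx = n!/αⁿ⁺¹, carrying out the integral gives A² · 3·a^5/4.
Setting this equal to 1 gives A² = 1/(3·a^5/4).
With a = 5.22: A² = 0.0003440 and A = 0.01855.

A^2 ≈ 0.000344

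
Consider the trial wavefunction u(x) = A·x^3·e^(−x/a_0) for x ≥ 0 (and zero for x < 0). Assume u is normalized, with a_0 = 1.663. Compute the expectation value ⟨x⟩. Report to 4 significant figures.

⟨x⟩ ≈ 5.821

The expectation value is the |u|²-weighted average of x: ∫ x|u|² dx.
Since the A² factors cancel between numerator and denominator, ⟨x⟩ = 7·a_0/2.
Putting a_0 = 1.663 gives 5.8205.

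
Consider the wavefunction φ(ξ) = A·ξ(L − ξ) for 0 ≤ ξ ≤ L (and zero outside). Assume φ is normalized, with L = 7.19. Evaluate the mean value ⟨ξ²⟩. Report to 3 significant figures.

⟨ξ^2⟩ ≈ 14.8

By definition ⟨ξ²⟩ = ∫ ξ^2 |φ(ξ)|² dξ.
Expanding the polynomial and integrating term by term, since the A² factors cancel between numerator and denominator, ⟨ξ²⟩ = 2·L^2/7.
With L = 7.19, ⟨ξ^2⟩ = 14.77.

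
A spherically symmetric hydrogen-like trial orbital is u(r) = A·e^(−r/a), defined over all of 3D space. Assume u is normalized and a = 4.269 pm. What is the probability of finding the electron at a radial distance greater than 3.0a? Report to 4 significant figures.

P = ∫ |u|² 4πr² dr over r > 3.0a.
A² is fixed by ∫₀^∞ 4πr²|u|² dr = 1, i.e. A² = (π·a^3)^(−1).
Let t = r/a; then A², 4π and the length scale all cancel, so P = ∫_{3.0}^{∞} t^2·e^(-2·t) dt ÷ ∫_{0}^{∞} t^2·e^(-2·t) dt.
An antiderivative of t^2·e^(-2·t) is -(2·t^2 + 2·t + 1)·e^(-2·t)/4; evaluating from 3.0 to ∞ gives 25·e^(-6)/4, while the full integral is 1/4.
This evaluates to P = 0.061969.

P ≈ 0.06197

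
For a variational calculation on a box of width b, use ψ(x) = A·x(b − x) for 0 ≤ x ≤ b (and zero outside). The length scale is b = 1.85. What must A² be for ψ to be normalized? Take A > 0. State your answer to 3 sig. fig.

A^2 ≈ 1.38

Normalization requires ∫|ψ|² dx = 1, integrated from 0 to b.
Expanding the polynomial and integrating term by term, with ψ = A·x(b − x), the integral evaluates to A²·[b^5/30].
Substituting b = 1.85 gives A² = 1.384, so A = 1.177.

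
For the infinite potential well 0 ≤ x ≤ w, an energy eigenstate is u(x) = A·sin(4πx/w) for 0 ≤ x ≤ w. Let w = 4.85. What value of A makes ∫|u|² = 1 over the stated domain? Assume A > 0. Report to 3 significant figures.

A ≈ 0.642

The normalization condition is ∫|u|² dx = 1 from 0 to w.
∫|u|² dx = A²·(w/2).
Hence A² = 1/[w/2].
Substituting w = 4.85 gives A² = 0.4124, so A = 0.6422.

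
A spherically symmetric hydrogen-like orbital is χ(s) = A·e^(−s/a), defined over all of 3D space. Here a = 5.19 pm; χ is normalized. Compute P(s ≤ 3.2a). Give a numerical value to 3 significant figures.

P = ∫ |χ|² 4πs² ds over s ≤ 3.2a.
Normalization gives A² = 1/(π·a^3).
In terms of u = s/a (A², 4π and the length scale all cancel between numerator and denominator), P = [∫_{0}^{3.2} u^2·e^(-2·u) du] / [∫_{0}^{∞} u^2·e^(-2·u) du].
Using ∫ u^2·e^(-2·u) du = -(2·u^2 + 2·u + 1)·e^(-2·u)/4, the numerator is 1/4 - 697·e^(-32/5)/100 and the denominator is 1/4.
This evaluates to P = 0.9537.

P ≈ 0.954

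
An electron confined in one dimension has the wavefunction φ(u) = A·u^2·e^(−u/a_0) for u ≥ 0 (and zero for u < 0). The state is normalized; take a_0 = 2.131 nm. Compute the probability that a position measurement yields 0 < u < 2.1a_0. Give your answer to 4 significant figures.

P ≈ 0.4102

The probability is P = ∫ |φ|² du over [0, 2.1a_0].
Since A² = 1/(3·a_0^5/4), this is the region integral divided by the full normalization integral.
In terms of t = u/a_0 (A² and the length scale cancel between numerator and denominator), P = [∫_{0}^{2.1} t^4·e^(-2·t) dt] / [∫_{0}^{∞} t^4·e^(-2·t) dt].
An antiderivative of t^4·e^(-2·t) is -(t^4/2 + t^3 + 3·t^2/2 + 3·t/2 + 3/4)·e^(-2·t); evaluating from 0 to 2.1 gives ≈ 0.307630, while the full integral is 3/4.
Evaluating gives P = 0.41017.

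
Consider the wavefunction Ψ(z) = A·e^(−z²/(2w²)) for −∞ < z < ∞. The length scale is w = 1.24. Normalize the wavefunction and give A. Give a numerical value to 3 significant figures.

A ≈ 0.675

The normalization condition is ∫|Ψ|² dz = 1 from −∞ to ∞.
∫|Ψ|² dz = A²·(√(π)·w).
So A² = (√(π)·w)^(−1).
Substituting w = 1.24 gives A² = 0.4550, so A = 0.6745.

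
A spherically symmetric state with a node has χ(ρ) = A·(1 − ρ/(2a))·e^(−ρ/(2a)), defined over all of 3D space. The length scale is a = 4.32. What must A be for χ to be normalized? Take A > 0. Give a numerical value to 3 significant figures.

We need A² ∫|f|² 4πρ² dρ = 1, taking the integral from 0 to ∞.
(Spherical symmetry: dV = 4πρ² dρ.)
Using ∫₀^∞ ρⁿ e^(−αρ) dρ = n!/αⁿ⁺¹, with χ = A·(1 − ρ/(2a))·e^(−ρ/(2a)), the integral evaluates to A²·[8·π·a^3].
Setting this equal to 1 gives A² = 1/(8·π·a^3).
Substituting a = 4.32 gives A² = 0.0004935, so A = 0.02222.

A ≈ 0.0222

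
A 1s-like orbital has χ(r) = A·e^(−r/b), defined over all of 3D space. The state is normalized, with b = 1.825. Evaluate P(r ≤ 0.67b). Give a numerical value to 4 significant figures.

With dV = 4πr²dr, the probability is ∫|χ|² dV over r ≤ 0.67b.
Normalization gives A² = 1/(π·b^3).
Let u = r/b; then A², 4π and the length scale all cancel, so P = ∫_{0}^{0.67} u^2·e^(-2·u) du ÷ ∫_{0}^{∞} u^2·e^(-2·u) du.
An antiderivative of u^2·e^(-2·u) is -(2·u^2 + 2·u + 1)·e^(-2·u)/4; evaluating from 0 to 0.67 gives ≈ 0.0380490, while the full integral is 1/4.
This evaluates to P = 0.15220.

P ≈ 0.1522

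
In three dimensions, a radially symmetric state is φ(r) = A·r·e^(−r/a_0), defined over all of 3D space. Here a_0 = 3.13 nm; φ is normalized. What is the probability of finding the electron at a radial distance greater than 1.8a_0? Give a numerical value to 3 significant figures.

P = ∫ |φ|² 4πr² dr over r > 1.8a_0.
A² is fixed by ∫₀^∞ 4πr²|φ|² dr = 1, i.e. A² = (3·π·a_0^5)^(−1).
Substituting u = r/a_0, A², 4π and the length scale all cancel in the ratio: P = ∫_{1.8}^{∞} u^4·e^(-2·u) du / ∫_{0}^{∞} u^4·e^(-2·u) du.
With ∫ u^4·e^(-2·u) du = -(u^4/2 + u^3 + 3·u^2/2 + 3·u/2 + 3/4)·e^(-2·u) + C, the region integral is ≈ 0.52983 and the full one is 3/4.
This evaluates to P = 0.7064.

P ≈ 0.706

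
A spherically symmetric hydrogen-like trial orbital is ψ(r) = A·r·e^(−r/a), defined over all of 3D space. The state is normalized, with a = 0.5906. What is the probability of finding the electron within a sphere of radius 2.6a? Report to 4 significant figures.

P ≈ 0.5939

P = ∫ |ψ|² 4πr² dr over r ≤ 2.6a.
The full normalization integral is A²·[3·π·a^5] = 1, fixing A².
Let u = r/a; then A², 4π and the length scale all cancel, so P = ∫_{0}^{2.6} u^4·e^(-2·u) du ÷ ∫_{0}^{∞} u^4·e^(-2·u) du.
With ∫ u^4·e^(-2·u) du = -(u^4/2 + u^3 + 3·u^2/2 + 3·u/2 + 3/4)·e^(-2·u) + C, the region integral is ≈ 0.445404 and the full one is 3/4.
This evaluates to P = 0.59387.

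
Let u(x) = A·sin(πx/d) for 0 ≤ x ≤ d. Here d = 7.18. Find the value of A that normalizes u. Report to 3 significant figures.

Normalization requires ∫|u|² dx = 1, integrated from 0 to d.
Carrying out the integral gives A² · d/2.
Plugging in d = 7.18 yields A = 0.5278.

A ≈ 0.528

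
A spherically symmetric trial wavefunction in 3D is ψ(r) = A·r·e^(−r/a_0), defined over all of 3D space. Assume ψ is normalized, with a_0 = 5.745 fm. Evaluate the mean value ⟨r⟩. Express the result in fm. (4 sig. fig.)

The expectation value is the |ψ|²-weighted average of r: ∫ r|ψ|² 4πr² dr.
Recall ∫₀^∞ r^m e^(−r/β) dr = m!·β^(m+1), evaluating both integrals, ⟨r⟩ = 5·a_0/2.
With a_0 = 5.745, ⟨r⟩ = 14.363.

⟨r⟩ ≈ 14.36 fm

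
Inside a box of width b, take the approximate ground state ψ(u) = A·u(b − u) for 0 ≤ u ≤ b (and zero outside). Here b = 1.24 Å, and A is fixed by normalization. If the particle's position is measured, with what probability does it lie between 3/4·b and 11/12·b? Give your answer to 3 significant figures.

|ψ|² is the probability density, so P = ∫_{3/4·b}^{11/12·b} |ψ|² du.
The normalization integral ∫|ψ|²du over the whole domain equals b^5/30·A², and A² cancels in the ratio.
Let t = u/b; then A² and the length scale cancel, so P = ∫_{3/4}^{11/12} t^2·(1 - t)^2 dt ÷ ∫_{0}^{1} t^2·(1 - t)^2 dt.
Using ∫ t^2·(1 - t)^2 dt = t^3·(6·t^2 - 15·t + 10)/30, the numerator is ≈ 0.0032809 and the denominator is 1/30.
Evaluating gives P = 0.09843.

P ≈ 0.0984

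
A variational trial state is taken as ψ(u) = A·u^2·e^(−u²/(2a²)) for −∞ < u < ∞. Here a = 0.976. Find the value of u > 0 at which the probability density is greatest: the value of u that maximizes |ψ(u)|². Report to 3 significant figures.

u ≈ 1.38

Set d/du [|ψ(u)|²] = 0 and solve for u > 0.
This gives u = √(2)·a.
With a = 0.976, the value of u > 0 at which the probability density is greatest is 1.380.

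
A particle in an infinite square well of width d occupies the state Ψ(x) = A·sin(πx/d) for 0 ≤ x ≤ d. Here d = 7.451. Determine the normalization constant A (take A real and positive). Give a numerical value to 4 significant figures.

We need A² ∫|f|² dx = 1, taking the integral from 0 to d.
With Ψ = A·sin(πx/d), the integral evaluates to A²·[d/2].
Substituting d = 7.451 gives A² = 0.26842, so A = 0.51809.

A ≈ 0.5181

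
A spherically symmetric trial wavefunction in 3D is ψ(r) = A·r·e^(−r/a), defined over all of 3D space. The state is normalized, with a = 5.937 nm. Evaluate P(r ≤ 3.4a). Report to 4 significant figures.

With dV = 4πr²dr, the probability is ∫|ψ|² dV over r ≤ 3.4a.
The full normalization integral is A²·[3·π·a^5] = 1, fixing A².
Substituting u = r/a, A², 4π and the length scale all cancel in the ratio: P = ∫_{0}^{3.4} u^4·e^(-2·u) du / ∫_{0}^{∞} u^4·e^(-2·u) du.
With ∫ u^4·e^(-2·u) du = -(u^4/2 + u^3 + 3·u^2/2 + 3·u/2 + 3/4)·e^(-2·u) + C, the region integral is ≈ 0.605977 and the full one is 3/4.
The region integral divided by the full integral gives P = 0.80797.

P ≈ 0.8080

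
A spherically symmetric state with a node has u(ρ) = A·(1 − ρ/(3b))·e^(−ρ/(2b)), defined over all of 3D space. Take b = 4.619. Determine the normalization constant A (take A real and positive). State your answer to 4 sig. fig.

Require ∫ |u|² 4πρ² dρ = 1 over the whole domain.
With u = A·(1 − ρ/(3b))·e^(−ρ/(2b)), the integral evaluates to A²·[8·π·b^3/3].
Setting this equal to 1 gives A² = 1/(8·π·b^3/3).
Substituting b = 4.619 gives A² = 0.0012113, so A = 0.034803.

A ≈ 0.03480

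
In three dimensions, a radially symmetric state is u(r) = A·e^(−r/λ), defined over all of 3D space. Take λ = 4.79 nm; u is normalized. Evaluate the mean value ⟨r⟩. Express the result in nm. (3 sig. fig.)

⟨r⟩ ≈ 7.19 nm

The expectation value is the |u|²-weighted average of r: ∫ r|u|² 4πr² dr.
Since the A² factors cancel between numerator and denominator, ⟨r⟩ = 3·λ/2.
Putting λ = 4.79 gives 7.185.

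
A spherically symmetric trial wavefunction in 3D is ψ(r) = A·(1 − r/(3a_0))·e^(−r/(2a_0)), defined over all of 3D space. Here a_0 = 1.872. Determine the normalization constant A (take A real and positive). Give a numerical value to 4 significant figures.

The normalization condition is ∫|ψ|² 4πr² dr = 1 from 0 to ∞.
The angular integral contributes 4π, leaving ∫₀^∞ r²|ψ|² dr.
Carrying out the integral gives A² · 8·π·a_0^3/3.
Hence A² = 1/[8·π·a_0^3/3].
Plugging in a_0 = 1.872 yields A = 0.13489.

A ≈ 0.1349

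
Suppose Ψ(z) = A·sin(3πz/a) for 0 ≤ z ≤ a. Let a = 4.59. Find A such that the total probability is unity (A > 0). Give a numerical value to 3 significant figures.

A ≈ 0.660

The normalization condition is ∫|Ψ|² dz = 1 from 0 to a.
Using sin²θ = (1 − cos 2θ)/2, carrying out the integral gives A² · a/2.
Setting this equal to 1 gives A² = 1/(a/2).
Substituting a = 4.59 gives A² = 0.4357, so A = 0.6601.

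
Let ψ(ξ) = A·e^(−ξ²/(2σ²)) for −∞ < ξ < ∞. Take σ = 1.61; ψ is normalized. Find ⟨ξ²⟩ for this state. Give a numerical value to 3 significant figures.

⟨ξ^2⟩ ≈ 1.30

⟨ξ²⟩ = ∫ ξ^2 |ψ|² dξ over the full domain.
Differentiating ∫e^(−αξ²) dξ = √(π/α) under α to get the higher moments, since the A² factors cancel between numerator and denominator, ⟨ξ²⟩ = σ^2/2.
With σ = 1.61, ⟨ξ^2⟩ = 1.296.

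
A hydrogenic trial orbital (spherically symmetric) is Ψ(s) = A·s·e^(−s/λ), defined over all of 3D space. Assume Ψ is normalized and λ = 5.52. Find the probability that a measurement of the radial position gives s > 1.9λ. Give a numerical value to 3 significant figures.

P ≈ 0.668

Integrate the radial probability density 4πs²|Ψ|² over s > 1.9λ.
The full normalization integral is A²·[3·π·λ^5] = 1, fixing A².
Let u = s/λ; then A², 4π and the length scale all cancel, so P = ∫_{1.9}^{∞} u^4·e^(-2·u) du ÷ ∫_{0}^{∞} u^4·e^(-2·u) du.
With ∫ u^4·e^(-2·u) du = -(u^4/2 + u^3 + 3·u^2/2 + 3·u/2 + 3/4)·e^(-2·u) + C, the region integral is ≈ 0.50088 and the full one is 3/4.
This evaluates to P = 0.6678.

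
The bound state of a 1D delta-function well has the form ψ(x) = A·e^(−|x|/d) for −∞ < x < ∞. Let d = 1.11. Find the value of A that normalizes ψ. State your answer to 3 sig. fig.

We need A² ∫|f|² dx = 1, taking the integral from −∞ to ∞.
With ψ = A·e^(−|x|/d), the integral evaluates to A²·[d].
So A² = (d)^(−1).
With d = 1.11: A² = 0.9009 and A = 0.9492.

A ≈ 0.949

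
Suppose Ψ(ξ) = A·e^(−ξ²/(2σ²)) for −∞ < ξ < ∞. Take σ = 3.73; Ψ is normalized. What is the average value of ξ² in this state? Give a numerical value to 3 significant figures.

⟨ξ^2⟩ ≈ 6.96

The expectation value is the |Ψ|²-weighted average of ξ^2: ∫ ξ^2|Ψ|² dξ.
Differentiating ∫e^(−αξ²) dξ = √(π/α) under α to get the higher moments, evaluating both integrals, ⟨ξ²⟩ = σ^2/2.
Putting σ = 3.73 gives 6.956.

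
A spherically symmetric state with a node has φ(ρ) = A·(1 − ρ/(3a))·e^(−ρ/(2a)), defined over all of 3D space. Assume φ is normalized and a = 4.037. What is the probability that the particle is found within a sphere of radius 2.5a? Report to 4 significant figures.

P = ∫ |φ|² 4πρ² dρ over ρ ≤ 2.5a.
The full normalization integral is A²·[8·π·a^3/3] = 1, fixing A².
In terms of u = ρ/a (A², 4π and the length scale all cancel between numerator and denominator), P = [∫_{0}^{2.5} u^2·(1 - u/3)^2·e^(-u) du] / [∫_{0}^{∞} u^2·(1 - u/3)^2·e^(-u) du].
With ∫ u^2·(1 - u/3)^2·e^(-u) du = (-u^4 + 2·u^3 - 3·u^2 - 6·u - 6)·e^(-u)/9 + C, the region integral is 2/3 - 761·e^(-5/2)/144 and the full one is 2/3.
The region integral divided by the full integral gives P = 0.34931.

P ≈ 0.3493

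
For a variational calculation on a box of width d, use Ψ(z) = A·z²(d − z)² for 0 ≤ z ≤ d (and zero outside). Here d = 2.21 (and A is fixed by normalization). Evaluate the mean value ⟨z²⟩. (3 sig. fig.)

⟨z²⟩ = ∫ z^2 |Ψ|² dz over the full domain.
Expanding the polynomial and integrating term by term, the ratio of the moment integral to the normalization integral gives ⟨z²⟩ = 3·d^2/11.
Putting d = 2.21 gives 1.332.

⟨z^2⟩ ≈ 1.33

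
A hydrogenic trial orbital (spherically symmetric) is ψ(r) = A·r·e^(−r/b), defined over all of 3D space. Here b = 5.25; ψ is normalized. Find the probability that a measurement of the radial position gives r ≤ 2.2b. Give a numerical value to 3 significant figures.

With dV = 4πr²dr, the probability is ∫|ψ|² dV over r ≤ 2.2b.
A² is fixed by ∫₀^∞ 4πr²|ψ|² dr = 1, i.e. A² = (3·π·b^5)^(−1).
Let u = r/b; then A², 4π and the length scale all cancel, so P = ∫_{0}^{2.2} u^4·e^(-2·u) du ÷ ∫_{0}^{∞} u^4·e^(-2·u) du.
Using ∫ u^4·e^(-2·u) du = -(u^4/2 + u^3 + 3·u^2/2 + 3·u/2 + 3/4)·e^(-2·u), the numerator is ≈ 0.33661 and the denominator is 3/4.
Taking the ratio yields P = 0.4488.

P ≈ 0.449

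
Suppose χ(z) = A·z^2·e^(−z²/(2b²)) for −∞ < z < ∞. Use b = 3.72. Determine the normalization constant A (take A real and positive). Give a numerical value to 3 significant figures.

The normalization condition is ∫|χ|² dz = 1 from −∞ to ∞.
Using the Gaussian integral ∫_{−∞}^{∞} e^(−αz²) dz = √(π/α), the integral (without the A² prefactor) comes out to 3·√(π)·b^5/4.
With b = 3.72: A² = 0.001056 and A = 0.03250.

A ≈ 0.0325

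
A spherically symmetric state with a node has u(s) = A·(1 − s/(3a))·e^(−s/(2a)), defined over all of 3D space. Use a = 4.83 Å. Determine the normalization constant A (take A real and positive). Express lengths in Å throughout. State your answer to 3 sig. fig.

A ≈ 0.0325 Å^(-3/2)

Require ∫ |u|² 4πs² ds = 1 over the whole domain.
The angular integral contributes 4π, leaving ∫₀^∞ s²|u|² ds.
Carrying out the integral gives A² · 8·π·a^3/3.
With a = 4.83: A² = 0.001059 and A = 0.03255.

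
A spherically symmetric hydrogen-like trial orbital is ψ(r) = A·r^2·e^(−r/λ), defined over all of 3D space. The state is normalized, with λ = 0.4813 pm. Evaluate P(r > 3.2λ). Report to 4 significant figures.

P = ∫ |ψ|² 4πr² dr over r > 3.2λ.
A² is fixed by ∫₀^∞ 4πr²|ψ|² dr = 1, i.e. A² = (45·π·λ^7/2)^(−1).
Substituting u = r/λ, A², 4π and the length scale all cancel in the ratio: P = ∫_{3.2}^{∞} u^6·e^(-2·u) du / ∫_{0}^{∞} u^6·e^(-2·u) du.
An antiderivative of u^6·e^(-2·u) is -(4·u^6 + 12·u^5 + 30·u^4 + 60·u^3 + 90·u^2 + 90·u + 45)·e^(-2·u)/8; evaluating from 3.2 to ∞ gives ≈ 3.05060, while the full integral is 45/8.
The region integral divided by the full integral gives P = 0.54233.

P ≈ 0.5423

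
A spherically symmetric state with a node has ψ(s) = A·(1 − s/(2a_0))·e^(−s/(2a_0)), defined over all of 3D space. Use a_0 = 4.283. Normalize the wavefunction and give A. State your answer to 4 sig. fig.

A ≈ 0.02250

The normalization condition is ∫|ψ|² 4πs² ds = 1 from 0 to ∞.
With ψ = A·(1 − s/(2a_0))·e^(−s/(2a_0)), the integral evaluates to A²·[8·π·a_0^3].
So A² = (8·π·a_0^3)^(−1).
Plugging in a_0 = 4.283 yields A = 0.022504.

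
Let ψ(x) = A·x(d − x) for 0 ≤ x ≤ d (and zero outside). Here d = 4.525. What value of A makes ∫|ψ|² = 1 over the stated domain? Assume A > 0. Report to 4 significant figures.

A ≈ 0.1258

Normalization requires ∫|ψ|² dx = 1, integrated from 0 to d.
Expanding the polynomial and integrating term by term, with ψ = A·x(d − x), the integral evaluates to A²·[d^5/30].
Substituting d = 4.525 gives A² = 0.015814, so A = 0.12575.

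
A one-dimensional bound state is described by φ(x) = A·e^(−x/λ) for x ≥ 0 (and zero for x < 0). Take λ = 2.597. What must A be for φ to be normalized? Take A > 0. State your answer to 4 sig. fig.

A ≈ 0.8776

Normalization requires ∫|φ|² dx = 1, integrated from 0 to ∞.
With φ = A·e^(−x/λ), the integral evaluates to A²·[λ/2].
Hence A² = 1/[λ/2].
With λ = 2.597: A² = 0.77012 and A = 0.87756.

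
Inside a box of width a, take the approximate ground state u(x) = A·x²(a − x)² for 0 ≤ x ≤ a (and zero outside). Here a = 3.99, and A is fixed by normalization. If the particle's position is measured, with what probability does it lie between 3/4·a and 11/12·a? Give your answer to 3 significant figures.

P ≈ 0.0485

P = ∫_{3/4·a}^{11/12·a} |u(x)|² dx.
Since A² = 1/(a^9/630), this is the region integral divided by the full normalization integral.
In terms of t = x/a (A² and the length scale cancel between numerator and denominator), P = [∫_{3/4}^{11/12} t^4·(1 - t)^4 dt] / [∫_{0}^{1} t^4·(1 - t)^4 dt].
An antiderivative of t^4·(1 - t)^4 is t^5·(70·t^4 - 315·t^3 + 540·t^2 - 420·t + 126)/630; evaluating from 3/4 to 11/12 gives ≈ 0.000077059, while the full integral is 1/630.
The result is P = 0.04855.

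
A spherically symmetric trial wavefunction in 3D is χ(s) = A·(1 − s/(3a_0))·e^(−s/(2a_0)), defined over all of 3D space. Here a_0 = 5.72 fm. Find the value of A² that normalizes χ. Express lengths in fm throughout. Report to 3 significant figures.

Require ∫ |χ|² 4πs² ds = 1 over the whole domain.
(Spherical symmetry: dV = 4πs² ds.)
Using ∫₀^∞ sⁿ e^(−αs) ds = n!/αⁿ⁺¹, carrying out the integral gives A² · 8·π·a_0^3/3.
Hence A² = 1/[8·π·a_0^3/3].
With a_0 = 5.72: A² = 0.0006378 and A = 0.02525.

A^2 ≈ 0.000638 fm^(-3)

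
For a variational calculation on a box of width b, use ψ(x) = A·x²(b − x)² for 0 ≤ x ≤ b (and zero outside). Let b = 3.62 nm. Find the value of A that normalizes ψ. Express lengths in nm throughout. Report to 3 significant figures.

We need A² ∫|f|² dx = 1, taking the integral from 0 to b.
With ψ = A·x²(b − x)², the integral evaluates to A²·[b^9/630].
Setting this equal to 1 gives A² = 1/(b^9/630).
Plugging in b = 3.62 yields A = 0.07682.

A ≈ 0.0768 nm^(-9/2)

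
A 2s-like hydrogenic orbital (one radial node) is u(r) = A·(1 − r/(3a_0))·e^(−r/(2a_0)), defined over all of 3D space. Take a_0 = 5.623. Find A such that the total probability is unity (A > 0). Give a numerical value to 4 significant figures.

The normalization condition is ∫|u|² 4πr² dr = 1 from 0 to ∞.
In 3D with spherical symmetry the volume element is 4πr² dr.
The integral (without the A² prefactor) comes out to 8·π·a_0^3/3.
Hence A² = 1/[8·π·a_0^3/3].
Plugging in a_0 = 5.623 yields A = 0.025911.

A ≈ 0.02591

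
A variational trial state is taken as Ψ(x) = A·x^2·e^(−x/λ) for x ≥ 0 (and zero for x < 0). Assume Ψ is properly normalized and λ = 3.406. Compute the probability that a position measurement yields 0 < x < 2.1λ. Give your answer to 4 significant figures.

P ≈ 0.4102

|Ψ|² is the probability density, so P = ∫_{0}^{2.1λ} |Ψ|² dx.
The normalization integral ∫|Ψ|²dx over the whole domain equals 3·λ^5/4·A², and A² cancels in the ratio.
Substituting u = x/λ, A² and the length scale cancel in the ratio: P = ∫_{0}^{2.1} u^4·e^(-2·u) du / ∫_{0}^{∞} u^4·e^(-2·u) du.
An antiderivative of u^4·e^(-2·u) is -(u^4/2 + u^3 + 3·u^2/2 + 3·u/2 + 3/4)·e^(-2·u); evaluating from 0 to 2.1 gives ≈ 0.307630, while the full integral is 3/4.
Taking the ratio, P = 0.41017.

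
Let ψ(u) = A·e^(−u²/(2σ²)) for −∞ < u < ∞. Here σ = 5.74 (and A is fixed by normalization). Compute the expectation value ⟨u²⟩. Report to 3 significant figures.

The expectation value is the |ψ|²-weighted average of u^2: ∫ u^2|ψ|² du.
With ∫_{−∞}^{∞} u^(2m) e^(−αu²) du = (2m−1)!!·√π / (2^m α^(m+1/2)), evaluating both integrals, ⟨u²⟩ = σ^2/2.
Putting σ = 5.74 gives 16.47.

⟨u^2⟩ ≈ 16.5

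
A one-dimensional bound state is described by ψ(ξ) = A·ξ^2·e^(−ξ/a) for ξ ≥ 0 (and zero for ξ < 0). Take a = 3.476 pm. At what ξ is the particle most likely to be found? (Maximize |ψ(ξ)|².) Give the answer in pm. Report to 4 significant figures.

ξ ≈ 6.952 pm

The maximum of |ψ(ξ)|² occurs where its derivative vanishes.
This gives ξ = 2·a.
With a = 3.476, the most probable position is 6.9520 pm.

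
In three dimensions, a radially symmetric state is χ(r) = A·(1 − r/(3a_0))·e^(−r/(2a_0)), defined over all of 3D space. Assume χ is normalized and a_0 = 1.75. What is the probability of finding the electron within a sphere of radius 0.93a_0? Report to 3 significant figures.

With dV = 4πr²dr, the probability is ∫|χ|² dV over r ≤ 0.93a_0.
The full normalization integral is A²·[8·π·a_0^3/3] = 1, fixing A².
Substituting u = r/a_0, A², 4π and the length scale all cancel in the ratio: P = ∫_{0}^{0.93} u^2·(1 - u/3)^2·e^(-u) du / ∫_{0}^{∞} u^2·(1 - u/3)^2·e^(-u) du.
With ∫ u^2·(1 - u/3)^2·e^(-u) du = (-u^4 + 2·u^3 - 3·u^2 - 6·u - 6)·e^(-u)/9 + C, the region integral is ≈ 0.082989 and the full one is 2/3.
The region integral divided by the full integral gives P = 0.1245.

P ≈ 0.124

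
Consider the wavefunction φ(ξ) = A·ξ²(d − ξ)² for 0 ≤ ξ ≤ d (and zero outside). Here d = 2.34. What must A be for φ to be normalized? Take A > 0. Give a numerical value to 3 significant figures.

A ≈ 0.547

We need A² ∫|f|² dξ = 1, taking the integral from 0 to d.
Expanding the polynomial and integrating term by term, carrying out the integral gives A² · d^9/630.
So A² = (d^9/630)^(−1).
Substituting d = 2.34 gives A² = 0.2995, so A = 0.5473.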